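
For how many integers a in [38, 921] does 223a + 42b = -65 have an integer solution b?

21

gcd(223, 42):
  223 = 5*42 + 13
  42 = 3*13 + 3
  13 = 4*3 + 1
  3 = 3*1
so gcd(223, 42) = 1.
Back-substitute for Bézout coefficients:
  1 = 13 - 4*3
  ... = 223*(13) + 42*(-69)
Scale by -65: particular solution (-845, 4485); reduce a mod 42: (37, -198).
General solution: a = 37 + 42t, b = -198 - 223t for integer t.
38 ≤ 37 + 42t ≤ 921 gives t ∈ [1, 21], which is 21 values.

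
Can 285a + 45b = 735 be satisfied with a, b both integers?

gcd(285, 45):
  285 = 6*45 + 15
  45 = 3*15
so gcd(285, 45) = 15.
15 divides 735, so integer solutions exist.

yes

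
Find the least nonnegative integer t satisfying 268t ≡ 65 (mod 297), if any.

8

gcd(297, 268) = 1.
1 divides 65, so solutions exist.
By Bézout, 268*(-41) + 297*(37) = 1.
So 268*(-41) ≡ 1 (mod 297); multiply by 65: t ≡ -2665 (mod 297).
Smallest nonnegative: t = -2665 mod 297 = 8.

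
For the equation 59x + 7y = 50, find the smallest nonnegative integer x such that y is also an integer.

5

gcd(59, 7):
  59 = 8·7 + 3
  7 = 2·3 + 1
  3 = 3·1
so gcd(59, 7) = 1.
1 divides 50, so solutions exist.
Back-substitute for Bézout coefficients:
  1 = 7 - 2·3
  ... = 59·(-2) + 7·(17)
Scale by 50/1 = 50: (x₀, y₀) = (-100, 850).
General solution: x = -100 + 7t, y = 850 - 59t for integer t.
x ≥ 0: smallest is -100 mod 7 = 5 (at t = 15), with y = -35.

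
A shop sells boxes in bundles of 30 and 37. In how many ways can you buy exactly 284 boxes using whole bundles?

Need nonnegative integers with 30j + 37k = 284.
gcd(30, 37) = 1, and 30·(-16) + 37·(13) = 1.
So (j₀, k₀) = (-4544, 3692); general j = -4544 + 37t, k = 3692 - 30t.
j ≥ 0 ⇒ t ≥ 123; k ≥ 0 ⇒ t ≤ 123. That's 1 value of t.

1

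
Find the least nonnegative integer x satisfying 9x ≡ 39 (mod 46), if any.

35

gcd(46, 9) = 1.
1 divides 39, so solutions exist.
By Bézout, 9·(-5) + 46·(1) = 1.
So 9·(-5) ≡ 1 (mod 46); multiply by 39: x ≡ -195 (mod 46).
Smallest nonnegative: x = -195 mod 46 = 35.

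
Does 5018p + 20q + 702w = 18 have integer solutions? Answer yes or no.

yes

gcd(5018, 20) = 2.
gcd(2, 702) = 2.
2 divides 18, so integer solutions exist.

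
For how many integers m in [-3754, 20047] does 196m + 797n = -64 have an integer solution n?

gcd(797, 196):
  797 = 4×196 + 13
  196 = 15×13 + 1
  13 = 13×1
so gcd(797, 196) = 1.
Back-substitute for Bézout coefficients:
  1 = 196 - 15×13
  ... = 196×(61) + 797×(-15)
Scale by -64: particular solution (-3904, 960); reduce m mod 797: (81, -20).
General solution: m = 81 + 797t, n = -20 - 196t for integer t.
-3754 ≤ 81 + 797t ≤ 20047 gives t ∈ [-4, 25], which is 30 values.

30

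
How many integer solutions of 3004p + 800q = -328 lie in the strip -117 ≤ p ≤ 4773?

gcd(3004, 800) = 4  (3004 = 3×800 + 604, 800 = 1×604 + 196, 604 = 3×196 + 16, 196 = 12×16 + 4, 16 = 4×4).
Back-substituting, 3004×(-49) + 800×(184) = 4.
Scale by -82: particular solution (4018, -15088); reduce p mod 200: (18, -68).
General solution: p = 18 + 200t, q = -68 - 751t for integer t.
-117 ≤ 18 + 200t ≤ 4773 gives t ∈ [0, 23], which is 24 values.

24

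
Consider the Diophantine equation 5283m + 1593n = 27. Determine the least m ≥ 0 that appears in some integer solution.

117

gcd(5283, 1593) = 9  (5283 = 3·1593 + 504, 1593 = 3·504 + 81, 504 = 6·81 + 18, 81 = 4·18 + 9, 18 = 2·9).
9 divides 27, so solutions exist.
Back-substituting, 5283·(-79) + 1593·(262) = 9.
Scale by 27/9 = 3: (m₀, n₀) = (-237, 786).
General solution: m = -237 + 177t, n = 786 - 587t for integer t.
m ≥ 0: smallest is -237 mod 177 = 117 (at t = 2), with n = -388.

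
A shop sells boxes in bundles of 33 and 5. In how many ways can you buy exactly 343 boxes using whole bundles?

2

Need nonnegative integers with 33j + 5k = 343.
gcd(33, 5) = 1, and 33·(2) + 5·(-13) = 1.
So (j₀, k₀) = (686, -4459); general j = 686 + 5t, k = -4459 - 33t.
j ≥ 0 ⇒ t ≥ -137; k ≥ 0 ⇒ t ≤ -136. That's 2 values of t.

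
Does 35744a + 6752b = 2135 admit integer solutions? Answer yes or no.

no

gcd(35744, 6752) = 32  (35744 = 5×6752 + 1984, 6752 = 3×1984 + 800, 1984 = 2×800 + 384, 800 = 2×384 + 32, 384 = 12×32).
32 does not divide 2135 (remainder 23), so no integer solutions.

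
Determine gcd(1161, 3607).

gcd(3607, 1161):
  3607 = 3×1161 + 124
  1161 = 9×124 + 45
  124 = 2×45 + 34
  45 = 1×34 + 11
  34 = 3×11 + 1
  11 = 11×1
so gcd(3607, 1161) = 1.

1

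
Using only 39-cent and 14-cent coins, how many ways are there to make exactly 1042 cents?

2

Need nonnegative integers with 39j + 14k = 1042.
gcd(39, 14) = 1, and 39·(-5) + 14·(14) = 1.
So (j₀, k₀) = (-5210, 14588); general j = -5210 + 14t, k = 14588 - 39t.
j ≥ 0 ⇒ t ≥ 373; k ≥ 0 ⇒ t ≤ 374. That's 2 values of t.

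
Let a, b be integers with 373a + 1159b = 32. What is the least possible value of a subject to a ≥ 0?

gcd(1159, 373):
  1159 = 3×373 + 40
  373 = 9×40 + 13
  40 = 3×13 + 1
  13 = 13×1
so gcd(1159, 373) = 1.
1 divides 32, so solutions exist.
Back-substitute for Bézout coefficients:
  1 = 40 - 3×13
  ... = 373×(-87) + 1159×(28)
Scale by 32/1 = 32: (a₀, b₀) = (-2784, 896).
General solution: a = -2784 + 1159t, b = 896 - 373t for integer t.
a ≥ 0: smallest is -2784 mod 1159 = 693 (at t = 3), with b = -223.

693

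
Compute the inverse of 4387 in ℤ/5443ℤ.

gcd(5443, 4387):
  5443 = 1×4387 + 1056
  4387 = 4×1056 + 163
  1056 = 6×163 + 78
  163 = 2×78 + 7
  78 = 11×7 + 1
  7 = 7×1
so gcd(5443, 4387) = 1.
Back-substitute for Bézout coefficients:
  1 = 78 - 11×7
  ... = 4387×(-768) + 5443×(619)
So 4387×-768 ≡ 1 (mod 5443), and -768 mod 5443 = 4675.

4675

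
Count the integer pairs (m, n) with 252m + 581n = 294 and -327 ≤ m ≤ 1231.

19

gcd(581, 252) = 7.
By Bézout, 252*(30) + 581*(-13) = 7.
Particular solution: (15, -6).
General solution: m = 15 + 83t, n = -6 - 36t for integer t.
-327 ≤ 15 + 83t ≤ 1231 gives t ∈ [-4, 14], which is 19 values.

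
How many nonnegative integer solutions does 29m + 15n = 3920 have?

gcd(29, 15):
  29 = 1·15 + 14
  15 = 1·14 + 1
  14 = 14·1
so gcd(29, 15) = 1.
Back-substitute for Bézout coefficients:
  1 = 15 - 1·14
  ... = 29·(-1) + 15·(2)
Scale by 3920: one solution is (-3920, 7840). Reduce m mod 15: (10, 242).
General: m = 10 + 15t, n = 242 - 29t.
m ≥ 0 ⇒ t ≥ 0; n ≥ 0 ⇒ t ≤ 8. So t ∈ [0, 8]: 9 solutions.

9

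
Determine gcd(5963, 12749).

gcd(12749, 5963):
  12749 = 2*5963 + 823
  5963 = 7*823 + 202
  823 = 4*202 + 15
  202 = 13*15 + 7
  15 = 2*7 + 1
  7 = 7*1
so gcd(12749, 5963) = 1.

1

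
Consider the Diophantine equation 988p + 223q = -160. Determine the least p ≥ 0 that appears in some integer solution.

147

gcd(988, 223):
  988 = 4×223 + 96
  223 = 2×96 + 31
  96 = 3×31 + 3
  31 = 10×3 + 1
  3 = 3×1
so gcd(988, 223) = 1.
1 divides -160, so solutions exist.
Back-substitute for Bézout coefficients:
  1 = 31 - 10×3
  ... = 988×(-72) + 223×(319)
Scale by -160/1 = -160: (p₀, q₀) = (11520, -51040).
General solution: p = 11520 + 223t, q = -51040 - 988t for integer t.
p ≥ 0: smallest is 11520 mod 223 = 147 (at t = -51), with q = -652.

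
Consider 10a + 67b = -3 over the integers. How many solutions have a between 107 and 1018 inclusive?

gcd(67, 10):
  67 = 6*10 + 7
  10 = 1*7 + 3
  7 = 2*3 + 1
  3 = 3*1
so gcd(67, 10) = 1.
Back-substitute for Bézout coefficients:
  1 = 7 - 2*3
  ... = 10*(-20) + 67*(3)
Scale by -3: particular solution (60, -9); reduce a mod 67: (60, -9).
General solution: a = 60 + 67t, b = -9 - 10t for integer t.
107 ≤ 60 + 67t ≤ 1018 gives t ∈ [1, 14], which is 14 values.

14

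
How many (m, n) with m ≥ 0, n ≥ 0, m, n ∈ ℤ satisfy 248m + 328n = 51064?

gcd(328, 248):
  328 = 1*248 + 80
  248 = 3*80 + 8
  80 = 10*8
so gcd(328, 248) = 8.
Back-substitute for Bézout coefficients:
  8 = 248 - 3*80
  ... = 248*(4) + 328*(-3)
Scale by 6383: one solution is (25532, -19149). Reduce m mod 41: (30, 133).
General: m = 30 + 41t, n = 133 - 31t.
m ≥ 0 ⇒ t ≥ 0; n ≥ 0 ⇒ t ≤ 4. So t ∈ [0, 4]: 5 solutions.

5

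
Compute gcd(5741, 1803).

gcd(5741, 1803):
  5741 = 3×1803 + 332
  1803 = 5×332 + 143
  332 = 2×143 + 46
  143 = 3×46 + 5
  46 = 9×5 + 1
  5 = 5×1
so gcd(5741, 1803) = 1.

1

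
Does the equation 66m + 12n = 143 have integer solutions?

no

gcd(66, 12) = 6.
6 does not divide 143 (remainder 5), so no integer solutions.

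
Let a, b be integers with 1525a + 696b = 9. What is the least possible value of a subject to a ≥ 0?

gcd(1525, 696):
  1525 = 2×696 + 133
  696 = 5×133 + 31
  133 = 4×31 + 9
  31 = 3×9 + 4
  9 = 2×4 + 1
  4 = 4×1
so gcd(1525, 696) = 1.
1 divides 9, so solutions exist.
Back-substitute for Bézout coefficients:
  1 = 9 - 2×4
  ... = 1525×(157) + 696×(-344)
Scale by 9/1 = 9: (a₀, b₀) = (1413, -3096).
General solution: a = 1413 + 696t, b = -3096 - 1525t for integer t.
a ≥ 0: smallest is 1413 mod 696 = 21 (at t = -2), with b = -46.

21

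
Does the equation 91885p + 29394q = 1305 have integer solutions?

gcd(91885, 29394) = 23.
23 does not divide 1305 (remainder 17), so no integer solutions.

no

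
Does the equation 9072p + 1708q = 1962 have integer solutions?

no

gcd(9072, 1708) = 28  (9072 = 5×1708 + 532, 1708 = 3×532 + 112, 532 = 4×112 + 84, 112 = 1×84 + 28, 84 = 3×28).
28 does not divide 1962 (remainder 2), so no integer solutions.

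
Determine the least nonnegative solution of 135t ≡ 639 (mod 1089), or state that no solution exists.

37

gcd(1089, 135) = 9.
9 divides 639, so solutions exist.
By Bézout, 135×(-8) + 1089×(1) = 9.
So 135×(-8) ≡ 9 (mod 1089); multiply by 71: t ≡ -568 (mod 121).
Smallest nonnegative: t = -568 mod 121 = 37.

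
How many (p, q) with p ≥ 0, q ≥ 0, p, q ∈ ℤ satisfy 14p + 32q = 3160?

gcd(32, 14) = 2  (32 = 2×14 + 4, 14 = 3×4 + 2, 4 = 2×2).
Back-substituting, 14×(7) + 32×(-3) = 2.
Scale by 1580: one solution is (11060, -4740). Reduce p mod 16: (4, 97).
General: p = 4 + 16t, q = 97 - 7t.
p ≥ 0 ⇒ t ≥ 0; q ≥ 0 ⇒ t ≤ 13. So t ∈ [0, 13]: 14 solutions.

14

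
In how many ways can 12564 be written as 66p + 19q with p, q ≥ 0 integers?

10

gcd(66, 19) = 1  (66 = 3*19 + 9, 19 = 2*9 + 1, 9 = 9*1).
Back-substituting, 66*(-2) + 19*(7) = 1.
Scale by 12564: one solution is (-25128, 87948). Reduce p mod 19: (9, 630).
General: p = 9 + 19t, q = 630 - 66t.
p ≥ 0 ⇒ t ≥ 0; q ≥ 0 ⇒ t ≤ 9. So t ∈ [0, 9]: 10 solutions.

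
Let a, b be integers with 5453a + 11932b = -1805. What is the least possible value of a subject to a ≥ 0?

gcd(11932, 5453) = 19.
19 divides -1805, so solutions exist.
By Bézout, 5453*(-221) + 11932*(101) = 19.
Scale by -1805/19 = -95: (a₀, b₀) = (20995, -9595).
General solution: a = 20995 + 628t, b = -9595 - 287t for integer t.
a ≥ 0: smallest is 20995 mod 628 = 271 (at t = -33), with b = -124.

271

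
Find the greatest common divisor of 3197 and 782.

23

gcd(3197, 782) = 23  (3197 = 4·782 + 69, 782 = 11·69 + 23, 69 = 3·23).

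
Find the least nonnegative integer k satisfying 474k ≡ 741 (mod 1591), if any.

354

gcd(1591, 474) = 1  (1591 = 3×474 + 169, 474 = 2×169 + 136, 169 = 1×136 + 33, 136 = 4×33 + 4, 33 = 8×4 + 1, 4 = 4×1).
1 divides 741, so solutions exist.
Back-substituting, 474×(-386) + 1591×(115) = 1.
So 474×(-386) ≡ 1 (mod 1591); multiply by 741: k ≡ -286026 (mod 1591).
Smallest nonnegative: k = -286026 mod 1591 = 354.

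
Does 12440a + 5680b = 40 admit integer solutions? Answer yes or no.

yes

gcd(12440, 5680) = 40.
40 divides 40, so integer solutions exist.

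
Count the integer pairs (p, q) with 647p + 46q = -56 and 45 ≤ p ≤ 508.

gcd(647, 46) = 1.
By Bézout, 647×(-15) + 46×(211) = 1.
Particular solution: (12, -170).
General solution: p = 12 + 46t, q = -170 - 647t for integer t.
45 ≤ 12 + 46t ≤ 508 gives t ∈ [1, 10], which is 10 values.

10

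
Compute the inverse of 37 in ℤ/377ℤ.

gcd(377, 37) = 1.
By Bézout, 37×(-163) + 377×(16) = 1.
So 37×-163 ≡ 1 (mod 377), and -163 mod 377 = 214.

214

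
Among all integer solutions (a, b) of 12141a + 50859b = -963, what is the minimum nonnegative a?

gcd(50859, 12141) = 9  (50859 = 4·12141 + 2295, 12141 = 5·2295 + 666, 2295 = 3·666 + 297, 666 = 2·297 + 72, 297 = 4·72 + 9, 72 = 8·9).
9 divides -963, so solutions exist.
Back-substituting, 12141·(-687) + 50859·(164) = 9.
Scale by -963/9 = -107: (a₀, b₀) = (73509, -17548).
General solution: a = 73509 + 5651t, b = -17548 - 1349t for integer t.
a ≥ 0: smallest is 73509 mod 5651 = 46 (at t = -13), with b = -11.

46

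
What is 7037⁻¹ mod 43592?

gcd(43592, 7037) = 1.
By Bézout, 7037·(-10723) + 43592·(1731) = 1.
So 7037·-10723 ≡ 1 (mod 43592), and -10723 mod 43592 = 32869.

32869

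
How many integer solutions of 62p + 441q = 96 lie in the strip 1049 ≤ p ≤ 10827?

gcd(441, 62) = 1  (441 = 7*62 + 7, 62 = 8*7 + 6, 7 = 1*6 + 1, 6 = 6*1).
Back-substituting, 62*(-64) + 441*(9) = 1.
Scale by 96: particular solution (-6144, 864); reduce p mod 441: (30, -4).
General solution: p = 30 + 441t, q = -4 - 62t for integer t.
1049 ≤ 30 + 441t ≤ 10827 gives t ∈ [3, 24], which is 22 values.

22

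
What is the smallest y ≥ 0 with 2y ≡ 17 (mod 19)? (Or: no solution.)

18

gcd(19, 2):
  19 = 9·2 + 1
  2 = 2·1
so gcd(19, 2) = 1.
1 divides 17, so solutions exist.
Back-substitute for Bézout coefficients:
  1 = 19 - 9·2
  ... = 2·(-9) + 19·(1)
So 2·(-9) ≡ 1 (mod 19); multiply by 17: y ≡ -153 (mod 19).
Smallest nonnegative: y = -153 mod 19 = 18.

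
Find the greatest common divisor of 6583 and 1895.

1

gcd(6583, 1895):
  6583 = 3·1895 + 898
  1895 = 2·898 + 99
  898 = 9·99 + 7
  99 = 14·7 + 1
  7 = 7·1
so gcd(6583, 1895) = 1.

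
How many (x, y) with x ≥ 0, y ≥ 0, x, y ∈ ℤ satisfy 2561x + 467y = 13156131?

11

gcd(2561, 467) = 1.
By Bézout, 2561*(31) + 467*(-170) = 1.
One solution: (88, 27689).
General: x = 88 + 467t, y = 27689 - 2561t.
x ≥ 0 ⇒ t ≥ 0; y ≥ 0 ⇒ t ≤ 10. So t ∈ [0, 10]: 11 solutions.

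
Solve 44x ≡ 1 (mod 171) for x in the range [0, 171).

gcd(171, 44):
  171 = 3*44 + 39
  44 = 1*39 + 5
  39 = 7*5 + 4
  5 = 1*4 + 1
  4 = 4*1
so gcd(171, 44) = 1.
Back-substitute for Bézout coefficients:
  1 = 5 - 1*4
  ... = 44*(35) + 171*(-9)
So 44*35 ≡ 1 (mod 171), and 35 mod 171 = 35.

35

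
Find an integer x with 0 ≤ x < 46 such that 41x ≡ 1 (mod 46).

9

gcd(46, 41):
  46 = 1·41 + 5
  41 = 8·5 + 1
  5 = 5·1
so gcd(46, 41) = 1.
Back-substitute for Bézout coefficients:
  1 = 41 - 8·5
  ... = 41·(9) + 46·(-8)
So 41·9 ≡ 1 (mod 46), and 9 mod 46 = 9.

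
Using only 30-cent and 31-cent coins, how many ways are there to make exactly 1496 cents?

1

Need nonnegative integers with 30j + 31k = 1496.
gcd(30, 31) = 1, and 30·(-1) + 31·(1) = 1.
So (j₀, k₀) = (-1496, 1496); general j = -1496 + 31t, k = 1496 - 30t.
j ≥ 0 ⇒ t ≥ 49; k ≥ 0 ⇒ t ≤ 49. That's 1 value of t.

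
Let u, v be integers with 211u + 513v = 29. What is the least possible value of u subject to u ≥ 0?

gcd(513, 211) = 1.
1 divides 29, so solutions exist.
By Bézout, 211·(124) + 513·(-51) = 1.
Scale by 29/1 = 29: (u₀, v₀) = (3596, -1479).
General solution: u = 3596 + 513t, v = -1479 - 211t for integer t.
u ≥ 0: smallest is 3596 mod 513 = 5 (at t = -7), with v = -2.

5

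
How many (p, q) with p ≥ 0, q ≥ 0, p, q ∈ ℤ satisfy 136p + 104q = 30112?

gcd(136, 104) = 8  (136 = 1×104 + 32, 104 = 3×32 + 8, 32 = 4×8).
Back-substituting, 136×(-3) + 104×(4) = 8.
Scale by 3764: one solution is (-11292, 15056). Reduce p mod 13: (5, 283).
General: p = 5 + 13t, q = 283 - 17t.
p ≥ 0 ⇒ t ≥ 0; q ≥ 0 ⇒ t ≤ 16. So t ∈ [0, 16]: 17 solutions.

17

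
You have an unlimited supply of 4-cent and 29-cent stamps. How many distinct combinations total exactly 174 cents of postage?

Need nonnegative integers with 4j + 29k = 174.
gcd(4, 29) = 1, and 4·(-7) + 29·(1) = 1.
So (j₀, k₀) = (-1218, 174); general j = -1218 + 29t, k = 174 - 4t.
j ≥ 0 ⇒ t ≥ 42; k ≥ 0 ⇒ t ≤ 43. That's 2 values of t.

2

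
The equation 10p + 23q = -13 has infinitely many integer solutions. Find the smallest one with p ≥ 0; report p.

gcd(23, 10):
  23 = 2·10 + 3
  10 = 3·3 + 1
  3 = 3·1
so gcd(23, 10) = 1.
1 divides -13, so solutions exist.
Back-substitute for Bézout coefficients:
  1 = 10 - 3·3
  ... = 10·(7) + 23·(-3)
Scale by -13/1 = -13: (p₀, q₀) = (-91, 39).
General solution: p = -91 + 23t, q = 39 - 10t for integer t.
p ≥ 0: smallest is -91 mod 23 = 1 (at t = 4), with q = -1.

1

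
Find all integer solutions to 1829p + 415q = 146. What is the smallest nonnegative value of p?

104

gcd(1829, 415):
  1829 = 4·415 + 169
  415 = 2·169 + 77
  169 = 2·77 + 15
  77 = 5·15 + 2
  15 = 7·2 + 1
  2 = 2·1
so gcd(1829, 415) = 1.
1 divides 146, so solutions exist.
Back-substitute for Bézout coefficients:
  1 = 15 - 7·2
  ... = 1829·(194) + 415·(-855)
Scale by 146/1 = 146: (p₀, q₀) = (28324, -124830).
General solution: p = 28324 + 415t, q = -124830 - 1829t for integer t.
p ≥ 0: smallest is 28324 mod 415 = 104 (at t = -68), with q = -458.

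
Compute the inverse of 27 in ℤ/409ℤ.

gcd(409, 27) = 1.
By Bézout, 27×(-106) + 409×(7) = 1.
So 27×-106 ≡ 1 (mod 409), and -106 mod 409 = 303.

303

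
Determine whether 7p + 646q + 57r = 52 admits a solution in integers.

gcd(646, 7):
  646 = 92×7 + 2
  7 = 3×2 + 1
  2 = 2×1
so gcd(646, 7) = 1.
gcd(1, 57) = 1.
1 divides 52, so integer solutions exist.

yes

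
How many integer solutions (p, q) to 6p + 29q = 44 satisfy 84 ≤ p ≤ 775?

gcd(29, 6) = 1.
By Bézout, 6*(5) + 29*(-1) = 1.
Particular solution: (17, -2).
General solution: p = 17 + 29t, q = -2 - 6t for integer t.
84 ≤ 17 + 29t ≤ 775 gives t ∈ [3, 26], which is 24 values.

24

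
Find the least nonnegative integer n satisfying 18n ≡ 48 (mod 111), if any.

15

gcd(111, 18):
  111 = 6*18 + 3
  18 = 6*3
so gcd(111, 18) = 3.
3 divides 48, so solutions exist.
Back-substitute for Bézout coefficients:
  3 = 111 - 6*18
  ... = 18*(-6) + 111*(1)
So 18*(-6) ≡ 3 (mod 111); multiply by 16: n ≡ -96 (mod 37).
Smallest nonnegative: n = -96 mod 37 = 15.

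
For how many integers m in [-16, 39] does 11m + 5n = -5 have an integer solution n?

gcd(11, 5) = 1.
By Bézout, 11·(1) + 5·(-2) = 1.
Particular solution: (0, -1).
General solution: m = 0 + 5t, n = -1 - 11t for integer t.
-16 ≤ 0 + 5t ≤ 39 gives t ∈ [-3, 7], which is 11 values.

11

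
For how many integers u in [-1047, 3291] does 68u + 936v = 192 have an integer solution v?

19

gcd(936, 68):
  936 = 13×68 + 52
  68 = 1×52 + 16
  52 = 3×16 + 4
  16 = 4×4
so gcd(936, 68) = 4.
Back-substitute for Bézout coefficients:
  4 = 52 - 3×16
  ... = 68×(-55) + 936×(4)
Scale by 48: particular solution (-2640, 192); reduce u mod 234: (168, -12).
General solution: u = 168 + 234t, v = -12 - 17t for integer t.
-1047 ≤ 168 + 234t ≤ 3291 gives t ∈ [-5, 13], which is 19 values.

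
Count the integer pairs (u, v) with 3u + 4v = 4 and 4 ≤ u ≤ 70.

17

gcd(4, 3):
  4 = 1*3 + 1
  3 = 3*1
so gcd(4, 3) = 1.
Back-substitute for Bézout coefficients:
  1 = 4 - 1*3
  ... = 3*(-1) + 4*(1)
Scale by 4: particular solution (-4, 4); reduce u mod 4: (0, 1).
General solution: u = 0 + 4t, v = 1 - 3t for integer t.
4 ≤ 0 + 4t ≤ 70 gives t ∈ [1, 17], which is 17 values.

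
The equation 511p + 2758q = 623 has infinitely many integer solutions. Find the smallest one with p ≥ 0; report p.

39

gcd(2758, 511):
  2758 = 5×511 + 203
  511 = 2×203 + 105
  203 = 1×105 + 98
  105 = 1×98 + 7
  98 = 14×7
so gcd(2758, 511) = 7.
7 divides 623, so solutions exist.
Back-substitute for Bézout coefficients:
  7 = 105 - 1×98
  ... = 511×(27) + 2758×(-5)
Scale by 623/7 = 89: (p₀, q₀) = (2403, -445).
General solution: p = 2403 + 394t, q = -445 - 73t for integer t.
p ≥ 0: smallest is 2403 mod 394 = 39 (at t = -6), with q = -7.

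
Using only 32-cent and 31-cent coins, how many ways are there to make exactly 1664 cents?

2

Need nonnegative integers with 32j + 31k = 1664.
gcd(32, 31) = 1, and 32·(1) + 31·(-1) = 1.
So (j₀, k₀) = (1664, -1664); general j = 1664 + 31t, k = -1664 - 32t.
j ≥ 0 ⇒ t ≥ -53; k ≥ 0 ⇒ t ≤ -52. That's 2 values of t.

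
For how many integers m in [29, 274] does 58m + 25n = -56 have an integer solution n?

10

gcd(58, 25):
  58 = 2*25 + 8
  25 = 3*8 + 1
  8 = 8*1
so gcd(58, 25) = 1.
Back-substitute for Bézout coefficients:
  1 = 25 - 3*8
  ... = 58*(-3) + 25*(7)
Scale by -56: particular solution (168, -392); reduce m mod 25: (18, -44).
General solution: m = 18 + 25t, n = -44 - 58t for integer t.
29 ≤ 18 + 25t ≤ 274 gives t ∈ [1, 10], which is 10 values.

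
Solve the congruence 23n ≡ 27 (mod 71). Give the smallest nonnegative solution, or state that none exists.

66

gcd(71, 23):
  71 = 3*23 + 2
  23 = 11*2 + 1
  2 = 2*1
so gcd(71, 23) = 1.
1 divides 27, so solutions exist.
Back-substitute for Bézout coefficients:
  1 = 23 - 11*2
  ... = 23*(34) + 71*(-11)
So 23*(34) ≡ 1 (mod 71); multiply by 27: n ≡ 918 (mod 71).
Smallest nonnegative: n = 918 mod 71 = 66.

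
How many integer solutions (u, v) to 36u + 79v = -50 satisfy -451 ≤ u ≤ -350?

gcd(79, 36):
  79 = 2*36 + 7
  36 = 5*7 + 1
  7 = 7*1
so gcd(79, 36) = 1.
Back-substitute for Bézout coefficients:
  1 = 36 - 5*7
  ... = 36*(11) + 79*(-5)
Scale by -50: particular solution (-550, 250); reduce u mod 79: (3, -2).
General solution: u = 3 + 79t, v = -2 - 36t for integer t.
-451 ≤ 3 + 79t ≤ -350 gives t ∈ [-5, -5], which is 1 value.

1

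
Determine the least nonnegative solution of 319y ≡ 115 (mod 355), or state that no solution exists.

gcd(355, 319):
  355 = 1*319 + 36
  319 = 8*36 + 31
  36 = 1*31 + 5
  31 = 6*5 + 1
  5 = 5*1
so gcd(355, 319) = 1.
1 divides 115, so solutions exist.
Back-substitute for Bézout coefficients:
  1 = 31 - 6*5
  ... = 319*(69) + 355*(-62)
So 319*(69) ≡ 1 (mod 355); multiply by 115: y ≡ 7935 (mod 355).
Smallest nonnegative: y = 7935 mod 355 = 125.

125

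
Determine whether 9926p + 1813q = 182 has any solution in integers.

gcd(9926, 1813) = 7.
7 divides 182, so integer solutions exist.

yes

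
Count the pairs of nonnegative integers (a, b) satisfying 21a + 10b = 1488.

7

gcd(21, 10):
  21 = 2×10 + 1
  10 = 10×1
so gcd(21, 10) = 1.
Back-substitute for Bézout coefficients:
  1 = 21 - 2×10
  ... = 21×(1) + 10×(-2)
Scale by 1488: one solution is (1488, -2976). Reduce a mod 10: (8, 132).
General: a = 8 + 10t, b = 132 - 21t.
a ≥ 0 ⇒ t ≥ 0; b ≥ 0 ⇒ t ≤ 6. So t ∈ [0, 6]: 7 solutions.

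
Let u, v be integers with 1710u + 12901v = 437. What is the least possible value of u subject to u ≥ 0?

gcd(12901, 1710) = 19  (12901 = 7*1710 + 931, 1710 = 1*931 + 779, 931 = 1*779 + 152, 779 = 5*152 + 19, 152 = 8*19).
19 divides 437, so solutions exist.
Back-substituting, 1710*(83) + 12901*(-11) = 19.
Scale by 437/19 = 23: (u₀, v₀) = (1909, -253).
General solution: u = 1909 + 679t, v = -253 - 90t for integer t.
u ≥ 0: smallest is 1909 mod 679 = 551 (at t = -2), with v = -73.

551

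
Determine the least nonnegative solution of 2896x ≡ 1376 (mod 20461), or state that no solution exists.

14131

gcd(20461, 2896) = 1  (20461 = 7·2896 + 189, 2896 = 15·189 + 61, 189 = 3·61 + 6, 61 = 10·6 + 1, 6 = 6·1).
1 divides 1376, so solutions exist.
Back-substituting, 2896·(3356) + 20461·(-475) = 1.
So 2896·(3356) ≡ 1 (mod 20461); multiply by 1376: x ≡ 4617856 (mod 20461).
Smallest nonnegative: x = 4617856 mod 20461 = 14131.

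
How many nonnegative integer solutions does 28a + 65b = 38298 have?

21

gcd(65, 28) = 1  (65 = 2×28 + 9, 28 = 3×9 + 1, 9 = 9×1).
Back-substituting, 28×(7) + 65×(-3) = 1.
Scale by 38298: one solution is (268086, -114894). Reduce a mod 65: (26, 578).
General: a = 26 + 65t, b = 578 - 28t.
a ≥ 0 ⇒ t ≥ 0; b ≥ 0 ⇒ t ≤ 20. So t ∈ [0, 20]: 21 solutions.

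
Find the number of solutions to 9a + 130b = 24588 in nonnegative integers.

22

gcd(130, 9) = 1  (130 = 14*9 + 4, 9 = 2*4 + 1, 4 = 4*1).
Back-substituting, 9*(29) + 130*(-2) = 1.
Scale by 24588: one solution is (713052, -49176). Reduce a mod 130: (2, 189).
General: a = 2 + 130t, b = 189 - 9t.
a ≥ 0 ⇒ t ≥ 0; b ≥ 0 ⇒ t ≤ 21. So t ∈ [0, 21]: 22 solutions.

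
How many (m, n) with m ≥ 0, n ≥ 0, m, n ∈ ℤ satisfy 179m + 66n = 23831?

2

gcd(179, 66):
  179 = 2×66 + 47
  66 = 1×47 + 19
  47 = 2×19 + 9
  19 = 2×9 + 1
  9 = 9×1
so gcd(179, 66) = 1.
Back-substitute for Bézout coefficients:
  1 = 19 - 2×9
  ... = 179×(-7) + 66×(19)
Scale by 23831: one solution is (-166817, 452789). Reduce m mod 66: (31, 277).
General: m = 31 + 66t, n = 277 - 179t.
m ≥ 0 ⇒ t ≥ 0; n ≥ 0 ⇒ t ≤ 1. So t ∈ [0, 1]: 2 solutions.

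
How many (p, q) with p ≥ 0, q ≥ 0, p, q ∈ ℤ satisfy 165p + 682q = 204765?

gcd(682, 165) = 11.
By Bézout, 165×(29) + 682×(-7) = 11.
One solution: (1, 300).
General: p = 1 + 62t, q = 300 - 15t.
p ≥ 0 ⇒ t ≥ 0; q ≥ 0 ⇒ t ≤ 20. So t ∈ [0, 20]: 21 solutions.

21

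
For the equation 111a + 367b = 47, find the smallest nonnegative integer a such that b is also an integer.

93

gcd(367, 111) = 1.
1 divides 47, so solutions exist.
By Bézout, 111×(-162) + 367×(49) = 1.
Scale by 47/1 = 47: (a₀, b₀) = (-7614, 2303).
General solution: a = -7614 + 367t, b = 2303 - 111t for integer t.
a ≥ 0: smallest is -7614 mod 367 = 93 (at t = 21), with b = -28.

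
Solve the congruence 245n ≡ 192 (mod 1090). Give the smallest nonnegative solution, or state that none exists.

gcd(1090, 245) = 5.
5 does not divide 192, so the congruence has no solution.

no solution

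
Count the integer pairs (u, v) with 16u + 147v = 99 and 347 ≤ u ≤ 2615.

gcd(147, 16):
  147 = 9×16 + 3
  16 = 5×3 + 1
  3 = 3×1
so gcd(147, 16) = 1.
Back-substitute for Bézout coefficients:
  1 = 16 - 5×3
  ... = 16×(46) + 147×(-5)
Scale by 99: particular solution (4554, -495); reduce u mod 147: (144, -15).
General solution: u = 144 + 147t, v = -15 - 16t for integer t.
347 ≤ 144 + 147t ≤ 2615 gives t ∈ [2, 16], which is 15 values.

15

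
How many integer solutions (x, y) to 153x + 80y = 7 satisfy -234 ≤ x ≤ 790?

12

gcd(153, 80):
  153 = 1×80 + 73
  80 = 1×73 + 7
  73 = 10×7 + 3
  7 = 2×3 + 1
  3 = 3×1
so gcd(153, 80) = 1.
Back-substitute for Bézout coefficients:
  1 = 7 - 2×3
  ... = 153×(-23) + 80×(44)
Scale by 7: particular solution (-161, 308); reduce x mod 80: (79, -151).
General solution: x = 79 + 80t, y = -151 - 153t for integer t.
-234 ≤ 79 + 80t ≤ 790 gives t ∈ [-3, 8], which is 12 values.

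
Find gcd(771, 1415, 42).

1

gcd(1415, 771):
  1415 = 1*771 + 644
  771 = 1*644 + 127
  644 = 5*127 + 9
  127 = 14*9 + 1
  9 = 9*1
so gcd(1415, 771) = 1.
gcd(1, 42) = 1.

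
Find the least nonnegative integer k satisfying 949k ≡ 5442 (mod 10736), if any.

6522

gcd(10736, 949) = 1.
1 divides 5442, so solutions exist.
By Bézout, 949·(-4627) + 10736·(409) = 1.
So 949·(-4627) ≡ 1 (mod 10736); multiply by 5442: k ≡ -25180134 (mod 10736).
Smallest nonnegative: k = -25180134 mod 10736 = 6522.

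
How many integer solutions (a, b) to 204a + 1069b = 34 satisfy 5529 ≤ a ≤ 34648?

gcd(1069, 204):
  1069 = 5×204 + 49
  204 = 4×49 + 8
  49 = 6×8 + 1
  8 = 8×1
so gcd(1069, 204) = 1.
Back-substitute for Bézout coefficients:
  1 = 49 - 6×8
  ... = 204×(-131) + 1069×(25)
Scale by 34: particular solution (-4454, 850); reduce a mod 1069: (891, -170).
General solution: a = 891 + 1069t, b = -170 - 204t for integer t.
5529 ≤ 891 + 1069t ≤ 34648 gives t ∈ [5, 31], which is 27 values.

27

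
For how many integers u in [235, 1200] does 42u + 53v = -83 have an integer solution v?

18

gcd(53, 42) = 1.
By Bézout, 42*(24) + 53*(-19) = 1.
Particular solution: (22, -19).
General solution: u = 22 + 53t, v = -19 - 42t for integer t.
235 ≤ 22 + 53t ≤ 1200 gives t ∈ [5, 22], which is 18 values.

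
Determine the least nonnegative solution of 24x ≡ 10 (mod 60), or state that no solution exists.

gcd(60, 24) = 12.
12 does not divide 10, so the congruence has no solution.

no solution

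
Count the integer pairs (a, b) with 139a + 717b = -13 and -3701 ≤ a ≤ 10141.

19

gcd(717, 139):
  717 = 5·139 + 22
  139 = 6·22 + 7
  22 = 3·7 + 1
  7 = 7·1
so gcd(717, 139) = 1.
Back-substitute for Bézout coefficients:
  1 = 22 - 3·7
  ... = 139·(-98) + 717·(19)
Scale by -13: particular solution (1274, -247); reduce a mod 717: (557, -108).
General solution: a = 557 + 717t, b = -108 - 139t for integer t.
-3701 ≤ 557 + 717t ≤ 10141 gives t ∈ [-5, 13], which is 19 values.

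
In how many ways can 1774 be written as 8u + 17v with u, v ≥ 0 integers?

gcd(17, 8):
  17 = 2*8 + 1
  8 = 8*1
so gcd(17, 8) = 1.
Back-substitute for Bézout coefficients:
  1 = 17 - 2*8
  ... = 8*(-2) + 17*(1)
Scale by 1774: one solution is (-3548, 1774). Reduce u mod 17: (5, 102).
General: u = 5 + 17t, v = 102 - 8t.
u ≥ 0 ⇒ t ≥ 0; v ≥ 0 ⇒ t ≤ 12. So t ∈ [0, 12]: 13 solutions.

13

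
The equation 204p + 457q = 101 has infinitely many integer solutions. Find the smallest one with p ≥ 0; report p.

gcd(457, 204):
  457 = 2*204 + 49
  204 = 4*49 + 8
  49 = 6*8 + 1
  8 = 8*1
so gcd(457, 204) = 1.
1 divides 101, so solutions exist.
Back-substitute for Bézout coefficients:
  1 = 49 - 6*8
  ... = 204*(-56) + 457*(25)
Scale by 101/1 = 101: (p₀, q₀) = (-5656, 2525).
General solution: p = -5656 + 457t, q = 2525 - 204t for integer t.
p ≥ 0: smallest is -5656 mod 457 = 285 (at t = 13), with q = -127.

285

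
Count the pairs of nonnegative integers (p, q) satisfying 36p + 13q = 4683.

gcd(36, 13):
  36 = 2*13 + 10
  13 = 1*10 + 3
  10 = 3*3 + 1
  3 = 3*1
so gcd(36, 13) = 1.
Back-substitute for Bézout coefficients:
  1 = 10 - 3*3
  ... = 36*(4) + 13*(-11)
Scale by 4683: one solution is (18732, -51513). Reduce p mod 13: (12, 327).
General: p = 12 + 13t, q = 327 - 36t.
p ≥ 0 ⇒ t ≥ 0; q ≥ 0 ⇒ t ≤ 9. So t ∈ [0, 9]: 10 solutions.

10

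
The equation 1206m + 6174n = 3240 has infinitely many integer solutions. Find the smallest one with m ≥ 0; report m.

59

gcd(6174, 1206):
  6174 = 5×1206 + 144
  1206 = 8×144 + 54
  144 = 2×54 + 36
  54 = 1×36 + 18
  36 = 2×18
so gcd(6174, 1206) = 18.
18 divides 3240, so solutions exist.
Back-substitute for Bézout coefficients:
  18 = 54 - 1×36
  ... = 1206×(128) + 6174×(-25)
Scale by 3240/18 = 180: (m₀, n₀) = (23040, -4500).
General solution: m = 23040 + 343t, n = -4500 - 67t for integer t.
m ≥ 0: smallest is 23040 mod 343 = 59 (at t = -67), with n = -11.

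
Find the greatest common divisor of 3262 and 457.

1

gcd(3262, 457) = 1  (3262 = 7*457 + 63, 457 = 7*63 + 16, 63 = 3*16 + 15, 16 = 1*15 + 1, 15 = 15*1).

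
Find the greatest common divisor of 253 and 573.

1

gcd(573, 253):
  573 = 2×253 + 67
  253 = 3×67 + 52
  67 = 1×52 + 15
  52 = 3×15 + 7
  15 = 2×7 + 1
  7 = 7×1
so gcd(573, 253) = 1.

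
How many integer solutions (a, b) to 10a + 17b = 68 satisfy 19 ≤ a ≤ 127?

6

gcd(17, 10):
  17 = 1*10 + 7
  10 = 1*7 + 3
  7 = 2*3 + 1
  3 = 3*1
so gcd(17, 10) = 1.
Back-substitute for Bézout coefficients:
  1 = 7 - 2*3
  ... = 10*(-5) + 17*(3)
Scale by 68: particular solution (-340, 204); reduce a mod 17: (0, 4).
General solution: a = 0 + 17t, b = 4 - 10t for integer t.
19 ≤ 0 + 17t ≤ 127 gives t ∈ [2, 7], which is 6 values.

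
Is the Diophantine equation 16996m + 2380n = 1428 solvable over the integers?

gcd(16996, 2380) = 28  (16996 = 7×2380 + 336, 2380 = 7×336 + 28, 336 = 12×28).
28 divides 1428, so integer solutions exist.

yes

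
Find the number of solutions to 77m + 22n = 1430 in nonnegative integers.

gcd(77, 22) = 11  (77 = 3*22 + 11, 22 = 2*11).
Back-substituting, 77*(1) + 22*(-3) = 11.
Scale by 130: one solution is (130, -390). Reduce m mod 2: (0, 65).
General: m = 0 + 2t, n = 65 - 7t.
m ≥ 0 ⇒ t ≥ 0; n ≥ 0 ⇒ t ≤ 9. So t ∈ [0, 9]: 10 solutions.

10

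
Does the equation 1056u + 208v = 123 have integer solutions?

no

gcd(1056, 208) = 16  (1056 = 5×208 + 16, 208 = 13×16).
16 does not divide 123 (remainder 11), so no integer solutions.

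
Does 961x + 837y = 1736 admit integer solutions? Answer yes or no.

yes

gcd(961, 837) = 31  (961 = 1·837 + 124, 837 = 6·124 + 93, 124 = 1·93 + 31, 93 = 3·31).
31 divides 1736, so integer solutions exist.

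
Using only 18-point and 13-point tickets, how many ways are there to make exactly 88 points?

Need nonnegative integers with 18j + 13k = 88.
gcd(18, 13) = 1, and 18·(-5) + 13·(7) = 1.
So (j₀, k₀) = (-440, 616); general j = -440 + 13t, k = 616 - 18t.
j ≥ 0 ⇒ t ≥ 34; k ≥ 0 ⇒ t ≤ 34. That's 1 value of t.

1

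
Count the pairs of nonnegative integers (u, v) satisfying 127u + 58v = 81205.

gcd(127, 58) = 1  (127 = 2×58 + 11, 58 = 5×11 + 3, 11 = 3×3 + 2, 3 = 1×2 + 1, 2 = 2×1).
Back-substituting, 127×(-21) + 58×(46) = 1.
Scale by 81205: one solution is (-1705305, 3735430). Reduce u mod 58: (11, 1376).
General: u = 11 + 58t, v = 1376 - 127t.
u ≥ 0 ⇒ t ≥ 0; v ≥ 0 ⇒ t ≤ 10. So t ∈ [0, 10]: 11 solutions.

11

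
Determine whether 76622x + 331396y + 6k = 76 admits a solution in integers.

yes

gcd(331396, 76622) = 26  (331396 = 4*76622 + 24908, 76622 = 3*24908 + 1898, 24908 = 13*1898 + 234, 1898 = 8*234 + 26, 234 = 9*26).
gcd(26, 6) = 2.
2 divides 76, so integer solutions exist.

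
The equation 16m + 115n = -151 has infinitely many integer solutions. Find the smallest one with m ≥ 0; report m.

gcd(115, 16) = 1  (115 = 7*16 + 3, 16 = 5*3 + 1, 3 = 3*1).
1 divides -151, so solutions exist.
Back-substituting, 16*(36) + 115*(-5) = 1.
Scale by -151/1 = -151: (m₀, n₀) = (-5436, 755).
General solution: m = -5436 + 115t, n = 755 - 16t for integer t.
m ≥ 0: smallest is -5436 mod 115 = 84 (at t = 48), with n = -13.

84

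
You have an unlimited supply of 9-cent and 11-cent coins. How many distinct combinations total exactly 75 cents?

Need nonnegative integers with 9j + 11k = 75.
gcd(9, 11) = 1, and 9·(5) + 11·(-4) = 1.
So (j₀, k₀) = (375, -300); general j = 375 + 11t, k = -300 - 9t.
j ≥ 0 ⇒ t ≥ -34; k ≥ 0 ⇒ t ≤ -34. That's 1 value of t.

1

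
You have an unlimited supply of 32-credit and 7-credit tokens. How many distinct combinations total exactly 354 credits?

Need nonnegative integers with 32j + 7k = 354.
gcd(32, 7) = 1, and 32·(2) + 7·(-9) = 1.
So (j₀, k₀) = (708, -3186); general j = 708 + 7t, k = -3186 - 32t.
j ≥ 0 ⇒ t ≥ -101; k ≥ 0 ⇒ t ≤ -100. That's 2 values of t.

2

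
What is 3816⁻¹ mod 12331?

9943

gcd(12331, 3816) = 1  (12331 = 3·3816 + 883, 3816 = 4·883 + 284, 883 = 3·284 + 31, 284 = 9·31 + 5, 31 = 6·5 + 1, 5 = 5·1).
Back-substituting, 3816·(-2388) + 12331·(739) = 1.
So 3816·-2388 ≡ 1 (mod 12331), and -2388 mod 12331 = 9943.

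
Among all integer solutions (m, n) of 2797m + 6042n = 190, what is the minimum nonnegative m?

gcd(6042, 2797):
  6042 = 2×2797 + 448
  2797 = 6×448 + 109
  448 = 4×109 + 12
  109 = 9×12 + 1
  12 = 12×1
so gcd(6042, 2797) = 1.
1 divides 190, so solutions exist.
Back-substitute for Bézout coefficients:
  1 = 109 - 9×12
  ... = 2797×(499) + 6042×(-231)
Scale by 190/1 = 190: (m₀, n₀) = (94810, -43890).
General solution: m = 94810 + 6042t, n = -43890 - 2797t for integer t.
m ≥ 0: smallest is 94810 mod 6042 = 4180 (at t = -15), with n = -1935.

4180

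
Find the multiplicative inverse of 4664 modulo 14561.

11311

gcd(14561, 4664):
  14561 = 3*4664 + 569
  4664 = 8*569 + 112
  569 = 5*112 + 9
  112 = 12*9 + 4
  9 = 2*4 + 1
  4 = 4*1
so gcd(14561, 4664) = 1.
Back-substitute for Bézout coefficients:
  1 = 9 - 2*4
  ... = 4664*(-3250) + 14561*(1041)
So 4664*-3250 ≡ 1 (mod 14561), and -3250 mod 14561 = 11311.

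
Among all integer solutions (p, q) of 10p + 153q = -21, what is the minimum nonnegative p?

gcd(153, 10):
  153 = 15*10 + 3
  10 = 3*3 + 1
  3 = 3*1
so gcd(153, 10) = 1.
1 divides -21, so solutions exist.
Back-substitute for Bézout coefficients:
  1 = 10 - 3*3
  ... = 10*(46) + 153*(-3)
Scale by -21/1 = -21: (p₀, q₀) = (-966, 63).
General solution: p = -966 + 153t, q = 63 - 10t for integer t.
p ≥ 0: smallest is -966 mod 153 = 105 (at t = 7), with q = -7.

105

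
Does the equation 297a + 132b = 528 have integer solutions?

gcd(297, 132) = 33  (297 = 2*132 + 33, 132 = 4*33).
33 divides 528, so integer solutions exist.

yes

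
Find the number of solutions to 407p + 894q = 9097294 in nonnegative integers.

25

gcd(894, 407) = 1  (894 = 2·407 + 80, 407 = 5·80 + 7, 80 = 11·7 + 3, 7 = 2·3 + 1, 3 = 3·1).
Back-substituting, 407·(257) + 894·(-117) = 1.
Scale by 9097294: one solution is (2338004558, -1064383398). Reduce p mod 894: (560, 9921).
General: p = 560 + 894t, q = 9921 - 407t.
p ≥ 0 ⇒ t ≥ 0; q ≥ 0 ⇒ t ≤ 24. So t ∈ [0, 24]: 25 solutions.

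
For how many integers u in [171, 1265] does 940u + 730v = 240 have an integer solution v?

15

gcd(940, 730) = 10.
By Bézout, 940*(7) + 730*(-9) = 10.
Particular solution: (22, -28).
General solution: u = 22 + 73t, v = -28 - 94t for integer t.
171 ≤ 22 + 73t ≤ 1265 gives t ∈ [3, 17], which is 15 values.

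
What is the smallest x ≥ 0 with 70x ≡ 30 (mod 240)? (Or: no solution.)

gcd(240, 70) = 10.
10 divides 30, so solutions exist.
By Bézout, 70×(7) + 240×(-2) = 10.
So 70×(7) ≡ 10 (mod 240); multiply by 3: x ≡ 21 (mod 24).
Smallest nonnegative: x = 21 mod 24 = 21.

21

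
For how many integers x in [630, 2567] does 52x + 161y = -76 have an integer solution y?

gcd(161, 52):
  161 = 3×52 + 5
  52 = 10×5 + 2
  5 = 2×2 + 1
  2 = 2×1
so gcd(161, 52) = 1.
Back-substitute for Bézout coefficients:
  1 = 5 - 2×2
  ... = 52×(-65) + 161×(21)
Scale by -76: particular solution (4940, -1596); reduce x mod 161: (110, -36).
General solution: x = 110 + 161t, y = -36 - 52t for integer t.
630 ≤ 110 + 161t ≤ 2567 gives t ∈ [4, 15], which is 12 values.

12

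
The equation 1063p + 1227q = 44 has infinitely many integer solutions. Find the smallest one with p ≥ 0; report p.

gcd(1227, 1063):
  1227 = 1×1063 + 164
  1063 = 6×164 + 79
  164 = 2×79 + 6
  79 = 13×6 + 1
  6 = 6×1
so gcd(1227, 1063) = 1.
1 divides 44, so solutions exist.
Back-substitute for Bézout coefficients:
  1 = 79 - 13×6
  ... = 1063×(202) + 1227×(-175)
Scale by 44/1 = 44: (p₀, q₀) = (8888, -7700).
General solution: p = 8888 + 1227t, q = -7700 - 1063t for integer t.
p ≥ 0: smallest is 8888 mod 1227 = 299 (at t = -7), with q = -259.

299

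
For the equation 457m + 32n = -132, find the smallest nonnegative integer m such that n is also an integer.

gcd(457, 32):
  457 = 14·32 + 9
  32 = 3·9 + 5
  9 = 1·5 + 4
  5 = 1·4 + 1
  4 = 4·1
so gcd(457, 32) = 1.
1 divides -132, so solutions exist.
Back-substitute for Bézout coefficients:
  1 = 5 - 1·4
  ... = 457·(-7) + 32·(100)
Scale by -132/1 = -132: (m₀, n₀) = (924, -13200).
General solution: m = 924 + 32t, n = -13200 - 457t for integer t.
m ≥ 0: smallest is 924 mod 32 = 28 (at t = -28), with n = -404.

28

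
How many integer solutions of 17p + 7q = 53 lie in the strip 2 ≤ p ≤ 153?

22

gcd(17, 7) = 1.
By Bézout, 17*(-2) + 7*(5) = 1.
Particular solution: (6, -7).
General solution: p = 6 + 7t, q = -7 - 17t for integer t.
2 ≤ 6 + 7t ≤ 153 gives t ∈ [0, 21], which is 22 values.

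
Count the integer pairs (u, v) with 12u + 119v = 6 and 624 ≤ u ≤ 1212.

gcd(119, 12) = 1  (119 = 9*12 + 11, 12 = 1*11 + 1, 11 = 11*1).
Back-substituting, 12*(10) + 119*(-1) = 1.
Scale by 6: particular solution (60, -6); reduce u mod 119: (60, -6).
General solution: u = 60 + 119t, v = -6 - 12t for integer t.
624 ≤ 60 + 119t ≤ 1212 gives t ∈ [5, 9], which is 5 values.

5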